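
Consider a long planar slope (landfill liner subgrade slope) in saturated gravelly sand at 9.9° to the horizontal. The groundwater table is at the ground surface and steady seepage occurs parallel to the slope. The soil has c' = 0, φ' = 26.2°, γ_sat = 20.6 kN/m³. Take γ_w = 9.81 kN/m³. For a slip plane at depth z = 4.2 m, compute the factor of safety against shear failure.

FS = 1.48

With seepage parallel to the slope and the water table at the surface, the effective normal stress on the slip plane uses the buoyant unit weight γ' = γ_sat − γ_w while the driving shear stress uses γ_sat:
FS = [c' + γ' z cos²β tanφ'] / [γ_sat z sinβ cosβ]
(For c' = 0 this reduces to FS = (γ'/γ_sat)·tanφ'/tanβ.)
γ' = 20.6 − 9.81 = 10.79 kN/m³
Numerator = 0.0 + 10.79·4.2·cos²9.9°·tan26.2° = 0.0 + 10.79·4.2·0.9704·0.4921 = 21.640 kPa
Denominator = 20.6·4.2·sin9.9°·cos9.9° = 20.6·4.2·0.1719·0.9851 = 14.654 kPa
FS = 21.640 / 14.654 = 1.477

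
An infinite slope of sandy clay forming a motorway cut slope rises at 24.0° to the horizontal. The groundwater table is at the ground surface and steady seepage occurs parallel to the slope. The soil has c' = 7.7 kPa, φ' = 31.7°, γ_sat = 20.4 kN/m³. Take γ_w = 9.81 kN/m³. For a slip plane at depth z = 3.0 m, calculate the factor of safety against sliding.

With seepage parallel to the slope and the water table at the surface, the effective normal stress on the slip plane uses the buoyant unit weight γ' = γ_sat − γ_w while the driving shear stress uses γ_sat:
FS = [c' + γ' z cos²β tanφ'] / [γ_sat z sinβ cosβ]
γ' = 20.4 − 9.81 = 10.59 kN/m³
Numerator = 7.7 + 10.59·3.0·cos²24.0°·tan31.7° = 7.7 + 10.59·3.0·0.8346·0.6176 = 24.075 kPa
Denominator = 20.4·3.0·sin24.0°·cos24.0° = 20.4·3.0·0.4067·0.9135 = 22.740 kPa
FS = 24.075 / 22.740 = 1.059

FS = 1.06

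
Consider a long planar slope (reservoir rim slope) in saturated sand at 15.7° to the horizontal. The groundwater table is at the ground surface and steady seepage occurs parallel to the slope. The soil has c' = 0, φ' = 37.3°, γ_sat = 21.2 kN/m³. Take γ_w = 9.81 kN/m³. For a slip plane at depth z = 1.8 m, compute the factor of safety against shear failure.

FS = 1.46

With seepage parallel to the slope and the water table at the surface, the effective normal stress on the slip plane uses the buoyant unit weight γ' = γ_sat − γ_w while the driving shear stress uses γ_sat:
FS = [c' + γ' z cos²β tanφ'] / [γ_sat z sinβ cosβ]
(For c' = 0 this reduces to FS = (γ'/γ_sat)·tanφ'/tanβ.)
γ' = 21.2 − 9.81 = 11.39 kN/m³
Numerator = 0.0 + 11.39·1.8·cos²15.7°·tan37.3° = 0.0 + 11.39·1.8·0.9268·0.7618 = 14.475 kPa
Denominator = 21.2·1.8·sin15.7°·cos15.7° = 21.2·1.8·0.2706·0.9627 = 9.941 kPa
FS = 14.475 / 9.941 = 1.456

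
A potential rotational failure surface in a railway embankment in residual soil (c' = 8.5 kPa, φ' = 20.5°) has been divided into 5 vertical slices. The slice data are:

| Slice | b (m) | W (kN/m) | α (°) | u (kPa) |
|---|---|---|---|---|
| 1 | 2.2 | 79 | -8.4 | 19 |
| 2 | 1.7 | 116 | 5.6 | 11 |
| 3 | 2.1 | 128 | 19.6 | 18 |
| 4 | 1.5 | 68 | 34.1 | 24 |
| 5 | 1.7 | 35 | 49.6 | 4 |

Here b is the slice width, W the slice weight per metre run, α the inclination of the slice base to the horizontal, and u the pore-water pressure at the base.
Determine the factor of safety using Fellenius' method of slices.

Ordinary method of slices: FS = Σ[c'·Δl_i + (W_i cosα_i − u_i·Δl_i)·tanφ'] / Σ W_i sinα_i, with Δl_i = b_i / cosα_i.
Slice 1: Δl = 2.2/cos(-8.4°) = 2.224 m; N'_1 = 79·cos(-8.4°) − 19·2.224 = 35.9; c'Δl = 18.90; W sinα = -11.5
Slice 2: Δl = 1.7/cos5.6° = 1.708 m; N'_2 = 116·cos5.6° − 11·1.708 = 96.7; c'Δl = 14.52; W sinα = 11.3
Slice 3: Δl = 2.1/cos19.6° = 2.229 m; N'_3 = 128·cos19.6° − 18·2.229 = 80.5; c'Δl = 18.95; W sinα = 42.9
Slice 4: Δl = 1.5/cos34.1° = 1.811 m; N'_4 = 68·cos34.1° − 24·1.811 = 12.8; c'Δl = 15.40; W sinα = 38.1
Slice 5: Δl = 1.7/cos49.6° = 2.623 m; N'_5 = 35·cos49.6° − 4·2.623 = 12.2; c'Δl = 22.30; W sinα = 26.7
Σc'Δl = 90.1 kN/m; ΣN' = 238.0 kN/m; ΣW sinα = 107.5 kN/m
Resisting = 90.1 + 238.0·tan20.5° = 90.1 + 89.0 = 179.1 kN/m
FS = 179.1 / 107.5 = 1.666

FS = 1.67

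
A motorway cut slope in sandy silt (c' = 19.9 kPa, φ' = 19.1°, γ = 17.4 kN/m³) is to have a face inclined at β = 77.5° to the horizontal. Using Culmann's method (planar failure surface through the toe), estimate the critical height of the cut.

Culmann's analysis gives the critical failure plane at α_cr = (β + φ')/2 = (77.5 + 19.1)/2 = 48.3°, and the critical height
H_c = (4c'/γ) · sinβ cosφ' / [1 − cos(β − φ')]
    = (4·19.9/17.4) · sin77.5°·cos19.1° / [1 − cos(58.4°)]
    = 4.575 · 0.9763·0.9449 / [1 − 0.5240]
    = 4.575 · 0.9225 / 0.4760
    = 8.87 m

H_c = 8.87 m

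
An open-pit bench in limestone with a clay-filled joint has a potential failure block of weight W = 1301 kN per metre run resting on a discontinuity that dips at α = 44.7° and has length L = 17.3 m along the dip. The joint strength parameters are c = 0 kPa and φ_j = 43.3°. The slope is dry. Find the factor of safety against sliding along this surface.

FS = 0.95

Resolving the block weight along and normal to the plane and applying the Mohr–Coulomb strength on the joint:
N' = W cosα = 1301·cos44.7° = 924.8 kN/m
Driving force T = W sinα = 1301·sin44.7° = 915.1 kN/m
Resisting force R = c·L + N'·tanφ_j = 0·17.3 + 924.8·tan43.3° = 0.0 + 871.4 = 871.4 kN/m
FS = R / T = 871.4 / 915.1 = 0.952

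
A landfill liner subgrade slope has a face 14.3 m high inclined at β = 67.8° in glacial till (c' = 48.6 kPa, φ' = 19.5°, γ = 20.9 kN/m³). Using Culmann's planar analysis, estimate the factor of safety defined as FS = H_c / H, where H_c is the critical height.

H_c = (4c'/γ) · sinβ cosφ' / [1 − cos(β − φ')]
    = (4·48.6/20.9) · sin67.8°·cos19.5° / [1 − cos48.3°]
    = 9.301 · 0.8728 / 0.3348 = 24.25 m
FS = H_c / H = 24.25 / 14.3 = 1.696

FS = 1.70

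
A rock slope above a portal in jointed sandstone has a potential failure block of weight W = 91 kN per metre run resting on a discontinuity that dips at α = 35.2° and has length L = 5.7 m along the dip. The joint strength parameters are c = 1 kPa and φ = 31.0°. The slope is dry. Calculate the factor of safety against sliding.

FS = 0.96

Resolving the block weight along and normal to the plane and applying the Mohr–Coulomb strength on the joint:
N' = W cosα = 91·cos35.2° = 74.4 kN/m
Driving force T = W sinα = 91·sin35.2° = 52.5 kN/m
Resisting force R = c·L + N'·tanφ = 1·5.7 + 74.4·tan31.0° = 5.7 + 44.7 = 50.4 kN/m
FS = R / T = 50.4 / 52.5 = 0.960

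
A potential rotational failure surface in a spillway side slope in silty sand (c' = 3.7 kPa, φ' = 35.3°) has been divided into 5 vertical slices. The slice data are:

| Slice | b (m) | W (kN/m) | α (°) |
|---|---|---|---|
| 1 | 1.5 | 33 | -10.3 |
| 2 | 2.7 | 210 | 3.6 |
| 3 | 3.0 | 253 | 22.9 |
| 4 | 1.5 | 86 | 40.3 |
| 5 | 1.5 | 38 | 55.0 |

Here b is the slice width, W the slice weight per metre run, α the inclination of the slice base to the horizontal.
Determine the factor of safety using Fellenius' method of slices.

Ordinary method of slices: FS = Σ[c'·Δl_i + (W_i cosα_i)·tanφ'] / Σ W_i sinα_i, with Δl_i = b_i / cosα_i.
Slice 1: Δl = 1.5/cos(-10.3°) = 1.525 m; N'_1 = 33·cos(-10.3°) = 32.5; c'Δl = 5.64; W sinα = -5.9
Slice 2: Δl = 2.7/cos3.6° = 2.705 m; N'_2 = 210·cos3.6° = 209.6; c'Δl = 10.01; W sinα = 13.2
Slice 3: Δl = 3.0/cos22.9° = 3.257 m; N'_3 = 253·cos22.9° = 233.1; c'Δl = 12.05; W sinα = 98.4
Slice 4: Δl = 1.5/cos40.3° = 1.967 m; N'_4 = 86·cos40.3° = 65.6; c'Δl = 7.28; W sinα = 55.6
Slice 5: Δl = 1.5/cos55.0° = 2.615 m; N'_5 = 38·cos55.0° = 21.8; c'Δl = 9.68; W sinα = 31.1
Σc'Δl = 44.7 kN/m; ΣN' = 562.5 kN/m; ΣW sinα = 192.5 kN/m
Resisting = 44.7 + 562.5·tan35.3° = 44.7 + 398.3 = 442.9 kN/m
FS = 442.9 / 192.5 = 2.301

FS = 2.30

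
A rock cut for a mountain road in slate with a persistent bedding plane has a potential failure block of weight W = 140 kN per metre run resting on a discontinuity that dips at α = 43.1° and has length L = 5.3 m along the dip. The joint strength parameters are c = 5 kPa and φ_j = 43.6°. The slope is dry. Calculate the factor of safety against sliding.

FS = 1.29

Resolving the block weight along and normal to the plane and applying the Mohr–Coulomb strength on the joint:
N' = W cosα = 140·cos43.1° = 102.2 kN/m
Driving force T = W sinα = 140·sin43.1° = 95.7 kN/m
Resisting force R = c·L + N'·tanφ_j = 5·5.3 + 102.2·tan43.6° = 26.5 + 97.3 = 123.8 kN/m
FS = R / T = 123.8 / 95.7 = 1.295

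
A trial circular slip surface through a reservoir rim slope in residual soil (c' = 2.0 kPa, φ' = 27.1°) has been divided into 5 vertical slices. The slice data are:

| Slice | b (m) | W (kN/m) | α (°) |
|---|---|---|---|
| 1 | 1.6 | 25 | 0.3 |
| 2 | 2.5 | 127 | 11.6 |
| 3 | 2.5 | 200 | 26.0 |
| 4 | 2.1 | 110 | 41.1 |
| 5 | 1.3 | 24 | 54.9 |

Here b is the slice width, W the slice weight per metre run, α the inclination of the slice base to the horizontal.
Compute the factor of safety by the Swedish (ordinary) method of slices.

FS = 1.18

Ordinary method of slices: FS = Σ[c'·Δl_i + (W_i cosα_i)·tanφ'] / Σ W_i sinα_i, with Δl_i = b_i / cosα_i.
Slice 1: Δl = 1.6/cos0.3° = 1.600 m; N'_1 = 25·cos0.3° = 25.0; c'Δl = 3.20; W sinα = 0.1
Slice 2: Δl = 2.5/cos11.6° = 2.552 m; N'_2 = 127·cos11.6° = 124.4; c'Δl = 5.10; W sinα = 25.5
Slice 3: Δl = 2.5/cos26.0° = 2.782 m; N'_3 = 200·cos26.0° = 179.8; c'Δl = 5.56; W sinα = 87.7
Slice 4: Δl = 2.1/cos41.1° = 2.787 m; N'_4 = 110·cos41.1° = 82.9; c'Δl = 5.57; W sinα = 72.3
Slice 5: Δl = 1.3/cos54.9° = 2.261 m; N'_5 = 24·cos54.9° = 13.8; c'Δl = 4.52; W sinα = 19.6
Σc'Δl = 24.0 kN/m; ΣN' = 425.9 kN/m; ΣW sinα = 205.3 kN/m
Resisting = 24.0 + 425.9·tan27.1° = 24.0 + 217.9 = 241.9 kN/m
FS = 241.9 / 205.3 = 1.178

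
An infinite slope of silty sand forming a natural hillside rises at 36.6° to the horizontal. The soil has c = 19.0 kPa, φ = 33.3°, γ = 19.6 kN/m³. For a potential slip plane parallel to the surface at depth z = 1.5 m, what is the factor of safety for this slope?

FS = 2.23

For an infinite slope with a slip plane parallel to the surface (no pore pressure): FS = [c + γz cos²β tanφ] / [γz sinβ cosβ].
γz = 19.6·1.5 = 29.40 kN/m²
Numerator = 19.0 + 29.40·cos²36.6°·tan33.3° = 19.0 + 29.40·0.6445·0.6569 = 31.447 kPa
Denominator = 29.40·sin36.6°·cos36.6° = 29.40·0.5962·0.8028 = 14.073 kPa
FS = 31.447 / 14.073 = 2.235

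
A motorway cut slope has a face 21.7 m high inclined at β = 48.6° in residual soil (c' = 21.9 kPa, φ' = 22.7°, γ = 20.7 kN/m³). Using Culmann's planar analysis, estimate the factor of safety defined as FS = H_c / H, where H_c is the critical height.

FS = 1.34

H_c = (4c'/γ) · sinβ cosφ' / [1 − cos(β − φ')]
    = (4·21.9/20.7) · sin48.6°·cos22.7° / [1 − cos25.9°]
    = 4.232 · 0.6920 / 0.1004 = 29.16 m
FS = H_c / H = 29.16 / 21.7 = 1.344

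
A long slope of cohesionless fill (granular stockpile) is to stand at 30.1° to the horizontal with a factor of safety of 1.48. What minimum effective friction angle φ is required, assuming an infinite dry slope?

FS = tanφ/tanβ ⇒ tanφ = FS · tanβ = 1.48 · tan30.1° = 0.8579
φ = arctan(0.8579) = 40.63°

φ = 40.6°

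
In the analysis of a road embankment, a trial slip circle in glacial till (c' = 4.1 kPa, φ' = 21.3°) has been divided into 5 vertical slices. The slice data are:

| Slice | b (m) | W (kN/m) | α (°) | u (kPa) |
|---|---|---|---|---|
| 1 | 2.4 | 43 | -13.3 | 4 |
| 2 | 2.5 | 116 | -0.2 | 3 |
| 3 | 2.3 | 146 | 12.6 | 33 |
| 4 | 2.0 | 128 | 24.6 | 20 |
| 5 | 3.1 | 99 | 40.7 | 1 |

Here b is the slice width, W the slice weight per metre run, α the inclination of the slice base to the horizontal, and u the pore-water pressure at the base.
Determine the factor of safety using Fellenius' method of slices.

FS = 1.38

Ordinary method of slices: FS = Σ[c'·Δl_i + (W_i cosα_i − u_i·Δl_i)·tanφ'] / Σ W_i sinα_i, with Δl_i = b_i / cosα_i.
Slice 1: Δl = 2.4/cos(-13.3°) = 2.466 m; N'_1 = 43·cos(-13.3°) − 4·2.466 = 32.0; c'Δl = 10.11; W sinα = -9.9
Slice 2: Δl = 2.5/cos(-0.2°) = 2.500 m; N'_2 = 116·cos(-0.2°) − 3·2.500 = 108.5; c'Δl = 10.25; W sinα = -0.4
Slice 3: Δl = 2.3/cos12.6° = 2.357 m; N'_3 = 146·cos12.6° − 33·2.357 = 64.7; c'Δl = 9.66; W sinα = 31.8
Slice 4: Δl = 2.0/cos24.6° = 2.200 m; N'_4 = 128·cos24.6° − 20·2.200 = 72.4; c'Δl = 9.02; W sinα = 53.3
Slice 5: Δl = 3.1/cos40.7° = 4.089 m; N'_5 = 99·cos40.7° − 1·4.089 = 71.0; c'Δl = 16.76; W sinα = 64.6
Σc'Δl = 55.8 kN/m; ΣN' = 348.5 kN/m; ΣW sinα = 139.4 kN/m
Resisting = 55.8 + 348.5·tan21.3° = 55.8 + 135.9 = 191.7 kN/m
FS = 191.7 / 139.4 = 1.375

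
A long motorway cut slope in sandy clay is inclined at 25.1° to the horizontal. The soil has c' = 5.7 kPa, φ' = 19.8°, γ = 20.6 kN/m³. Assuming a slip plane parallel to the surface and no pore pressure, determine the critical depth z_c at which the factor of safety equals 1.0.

Setting FS = 1.00 in FS = [c' + γz cos²β tanφ'] / [γz sinβ cosβ] and solving for z:
z = c' / [γ cosβ (FS·sinβ − cosβ·tanφ')]
  = 5.7 / [20.6·cos25.1°·(1.00·sin25.1° − cos25.1°·tan19.8°)]
  = 5.7 / [20.6·0.9056·(1.00·0.4242 − 0.9056·0.3600)]
  = 5.7 / 1.8314 = 3.112 m

z_c = 3.11 m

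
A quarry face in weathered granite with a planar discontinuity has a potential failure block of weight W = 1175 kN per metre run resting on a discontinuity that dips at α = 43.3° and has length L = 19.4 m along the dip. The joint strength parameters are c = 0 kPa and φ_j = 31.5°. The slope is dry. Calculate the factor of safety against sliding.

Resolving the block weight along and normal to the plane and applying the Mohr–Coulomb strength on the joint:
N' = W cosα = 1175·cos43.3° = 855.1 kN/m
Driving force T = W sinα = 1175·sin43.3° = 805.8 kN/m
Resisting force R = c·L + N'·tanφ_j = 0·19.4 + 855.1·tan31.5° = 0.0 + 524.0 = 524.0 kN/m
FS = R / T = 524.0 / 805.8 = 0.650

FS = 0.65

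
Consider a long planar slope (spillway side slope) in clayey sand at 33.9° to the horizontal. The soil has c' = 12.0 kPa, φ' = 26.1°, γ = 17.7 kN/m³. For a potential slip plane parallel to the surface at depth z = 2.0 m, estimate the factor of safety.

FS = 1.46

For an infinite slope with a slip plane parallel to the surface (no pore pressure): FS = [c' + γz cos²β tanφ'] / [γz sinβ cosβ].
γz = 17.7·2.0 = 35.40 kN/m²
Numerator = 12.0 + 35.40·cos²33.9°·tan26.1° = 12.0 + 35.40·0.6889·0.4899 = 23.947 kPa
Denominator = 35.40·sin33.9°·cos33.9° = 35.40·0.5577·0.8300 = 16.388 kPa
FS = 23.947 / 16.388 = 1.461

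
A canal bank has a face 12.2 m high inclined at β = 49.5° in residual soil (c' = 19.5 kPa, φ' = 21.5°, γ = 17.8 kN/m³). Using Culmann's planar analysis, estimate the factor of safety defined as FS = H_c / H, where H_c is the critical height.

H_c = (4c'/γ) · sinβ cosφ' / [1 − cos(β − φ')]
    = (4·19.5/17.8) · sin49.5°·cos21.5° / [1 − cos28.0°]
    = 4.382 · 0.7075 / 0.1171 = 26.49 m
FS = H_c / H = 26.49 / 12.2 = 2.171

FS = 2.17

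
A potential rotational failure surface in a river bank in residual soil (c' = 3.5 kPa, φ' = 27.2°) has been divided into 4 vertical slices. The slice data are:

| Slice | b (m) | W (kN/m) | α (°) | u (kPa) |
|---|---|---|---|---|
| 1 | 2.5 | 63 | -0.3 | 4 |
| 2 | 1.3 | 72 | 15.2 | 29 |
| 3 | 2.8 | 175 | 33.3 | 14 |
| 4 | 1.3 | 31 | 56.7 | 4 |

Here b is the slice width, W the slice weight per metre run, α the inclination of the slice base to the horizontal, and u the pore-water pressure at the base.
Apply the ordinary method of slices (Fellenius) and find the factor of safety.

Ordinary method of slices: FS = Σ[c'·Δl_i + (W_i cosα_i − u_i·Δl_i)·tanφ'] / Σ W_i sinα_i, with Δl_i = b_i / cosα_i.
Slice 1: Δl = 2.5/cos(-0.3°) = 2.500 m; N'_1 = 63·cos(-0.3°) − 4·2.500 = 53.0; c'Δl = 8.75; W sinα = -0.3
Slice 2: Δl = 1.3/cos15.2° = 1.347 m; N'_2 = 72·cos15.2° − 29·1.347 = 30.4; c'Δl = 4.71; W sinα = 18.9
Slice 3: Δl = 2.8/cos33.3° = 3.350 m; N'_3 = 175·cos33.3° − 14·3.350 = 99.4; c'Δl = 11.73; W sinα = 96.1
Slice 4: Δl = 1.3/cos56.7° = 2.368 m; N'_4 = 31·cos56.7° − 4·2.368 = 7.5; c'Δl = 8.29; W sinα = 25.9
Σc'Δl = 33.5 kN/m; ΣN' = 190.3 kN/m; ΣW sinα = 140.5 kN/m
Resisting = 33.5 + 190.3·tan27.2° = 33.5 + 97.8 = 131.3 kN/m
FS = 131.3 / 140.5 = 0.934

FS = 0.93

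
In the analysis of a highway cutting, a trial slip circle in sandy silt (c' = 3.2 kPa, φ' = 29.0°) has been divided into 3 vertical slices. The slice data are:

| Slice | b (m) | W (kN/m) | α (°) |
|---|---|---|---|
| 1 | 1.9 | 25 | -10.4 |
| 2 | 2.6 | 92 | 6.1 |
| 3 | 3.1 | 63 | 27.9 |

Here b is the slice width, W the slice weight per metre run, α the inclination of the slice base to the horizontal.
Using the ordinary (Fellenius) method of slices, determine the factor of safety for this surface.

FS = 3.48

Ordinary method of slices: FS = Σ[c'·Δl_i + (W_i cosα_i)·tanφ'] / Σ W_i sinα_i, with Δl_i = b_i / cosα_i.
Slice 1: Δl = 1.9/cos(-10.4°) = 1.932 m; N'_1 = 25·cos(-10.4°) = 24.6; c'Δl = 6.18; W sinα = -4.5
Slice 2: Δl = 2.6/cos6.1° = 2.615 m; N'_2 = 92·cos6.1° = 91.5; c'Δl = 8.37; W sinα = 9.8
Slice 3: Δl = 3.1/cos27.9° = 3.508 m; N'_3 = 63·cos27.9° = 55.7; c'Δl = 11.22; W sinα = 29.5
Σc'Δl = 25.8 kN/m; ΣN' = 171.7 kN/m; ΣW sinα = 34.7 kN/m
Resisting = 25.8 + 171.7·tan29.0° = 25.8 + 95.2 = 121.0 kN/m
FS = 121.0 / 34.7 = 3.482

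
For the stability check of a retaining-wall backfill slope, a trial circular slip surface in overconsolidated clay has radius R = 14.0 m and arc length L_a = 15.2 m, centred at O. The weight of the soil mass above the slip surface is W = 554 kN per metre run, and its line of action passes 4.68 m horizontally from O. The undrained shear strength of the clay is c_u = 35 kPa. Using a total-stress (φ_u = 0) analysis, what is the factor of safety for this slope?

FS = 2.87

Taking moments about the centre O, the resisting moment is provided by the undrained shear strength acting along the arc:
M_R = c_u·L_a·R = 35·15.20·14.0 = 7448.0 kN·m/m
M_D = W·d = 554·4.68 = 2592.7 kN·m/m
FS = M_R / M_D = 7448.0 / 2592.7 = 2.873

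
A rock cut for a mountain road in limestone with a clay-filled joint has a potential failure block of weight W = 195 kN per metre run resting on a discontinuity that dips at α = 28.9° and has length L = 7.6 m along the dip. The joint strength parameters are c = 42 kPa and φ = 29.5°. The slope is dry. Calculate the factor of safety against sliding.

FS = 4.41

Resolving the block weight along and normal to the plane and applying the Mohr–Coulomb strength on the joint:
N' = W cosα = 195·cos28.9° = 170.7 kN/m
Driving force T = W sinα = 195·sin28.9° = 94.2 kN/m
Resisting force R = c·L + N'·tanφ = 42·7.6 + 170.7·tan29.5° = 319.2 + 96.6 = 415.8 kN/m
FS = R / T = 415.8 / 94.2 = 4.412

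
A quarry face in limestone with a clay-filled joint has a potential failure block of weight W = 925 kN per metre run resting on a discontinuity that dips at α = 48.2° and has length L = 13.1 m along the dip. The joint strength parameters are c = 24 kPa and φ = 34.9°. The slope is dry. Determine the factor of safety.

Resolving the block weight along and normal to the plane and applying the Mohr–Coulomb strength on the joint:
N' = W cosα = 925·cos48.2° = 616.5 kN/m
Driving force T = W sinα = 925·sin48.2° = 689.6 kN/m
Resisting force R = c·L + N'·tanφ = 24·13.1 + 616.5·tan34.9° = 314.4 + 430.1 = 744.5 kN/m
FS = R / T = 744.5 / 689.6 = 1.080

FS = 1.08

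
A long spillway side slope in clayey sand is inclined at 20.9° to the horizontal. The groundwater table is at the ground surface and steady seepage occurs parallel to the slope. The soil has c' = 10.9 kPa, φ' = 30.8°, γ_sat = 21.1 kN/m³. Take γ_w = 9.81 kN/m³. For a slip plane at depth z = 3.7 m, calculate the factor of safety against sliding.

FS = 1.25

With seepage parallel to the slope and the water table at the surface, the effective normal stress on the slip plane uses the buoyant unit weight γ' = γ_sat − γ_w while the driving shear stress uses γ_sat:
FS = [c' + γ' z cos²β tanφ'] / [γ_sat z sinβ cosβ]
γ' = 21.1 − 9.81 = 11.29 kN/m³
Numerator = 10.9 + 11.29·3.7·cos²20.9°·tan30.8° = 10.9 + 11.29·3.7·0.8727·0.5961 = 32.633 kPa
Denominator = 21.1·3.7·sin20.9°·cos20.9° = 21.1·3.7·0.3567·0.9342 = 26.018 kPa
FS = 32.633 / 26.018 = 1.254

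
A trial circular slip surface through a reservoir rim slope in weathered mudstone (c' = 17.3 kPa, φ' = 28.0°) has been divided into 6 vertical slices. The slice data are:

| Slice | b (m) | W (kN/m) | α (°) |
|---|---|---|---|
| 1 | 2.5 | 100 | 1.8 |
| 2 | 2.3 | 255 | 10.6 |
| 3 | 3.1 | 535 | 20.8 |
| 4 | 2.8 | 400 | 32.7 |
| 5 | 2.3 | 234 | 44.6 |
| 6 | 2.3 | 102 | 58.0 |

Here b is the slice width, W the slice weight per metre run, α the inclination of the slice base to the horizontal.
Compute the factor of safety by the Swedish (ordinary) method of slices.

FS = 1.53

Ordinary method of slices: FS = Σ[c'·Δl_i + (W_i cosα_i)·tanφ'] / Σ W_i sinα_i, with Δl_i = b_i / cosα_i.
Slice 1: Δl = 2.5/cos1.8° = 2.501 m; N'_1 = 100·cos1.8° = 100.0; c'Δl = 43.27; W sinα = 3.1
Slice 2: Δl = 2.3/cos10.6° = 2.340 m; N'_2 = 255·cos10.6° = 250.6; c'Δl = 40.48; W sinα = 46.9
Slice 3: Δl = 3.1/cos20.8° = 3.316 m; N'_3 = 535·cos20.8° = 500.1; c'Δl = 57.37; W sinα = 190.0
Slice 4: Δl = 2.8/cos32.7° = 3.327 m; N'_4 = 400·cos32.7° = 336.6; c'Δl = 57.56; W sinα = 216.1
Slice 5: Δl = 2.3/cos44.6° = 3.230 m; N'_5 = 234·cos44.6° = 166.6; c'Δl = 55.88; W sinα = 164.3
Slice 6: Δl = 2.3/cos58.0° = 4.340 m; N'_6 = 102·cos58.0° = 54.1; c'Δl = 75.09; W sinα = 86.5
Σc'Δl = 329.7 kN/m; ΣN' = 1408.0 kN/m; ΣW sinα = 706.9 kN/m
Resisting = 329.7 + 1408.0·tan28.0° = 329.7 + 748.6 = 1078.3 kN/m
FS = 1078.3 / 706.9 = 1.525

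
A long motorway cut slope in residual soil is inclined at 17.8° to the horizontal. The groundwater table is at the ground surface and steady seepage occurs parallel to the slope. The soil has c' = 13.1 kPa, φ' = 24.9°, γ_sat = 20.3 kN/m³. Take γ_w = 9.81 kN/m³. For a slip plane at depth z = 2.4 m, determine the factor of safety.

With seepage parallel to the slope and the water table at the surface, the effective normal stress on the slip plane uses the buoyant unit weight γ' = γ_sat − γ_w while the driving shear stress uses γ_sat:
FS = [c' + γ' z cos²β tanφ'] / [γ_sat z sinβ cosβ]
γ' = 20.3 − 9.81 = 10.49 kN/m³
Numerator = 13.1 + 10.49·2.4·cos²17.8°·tan24.9° = 13.1 + 10.49·2.4·0.9066·0.4642 = 23.694 kPa
Denominator = 20.3·2.4·sin17.8°·cos17.8° = 20.3·2.4·0.3057·0.9521 = 14.181 kPa
FS = 23.694 / 14.181 = 1.671

FS = 1.67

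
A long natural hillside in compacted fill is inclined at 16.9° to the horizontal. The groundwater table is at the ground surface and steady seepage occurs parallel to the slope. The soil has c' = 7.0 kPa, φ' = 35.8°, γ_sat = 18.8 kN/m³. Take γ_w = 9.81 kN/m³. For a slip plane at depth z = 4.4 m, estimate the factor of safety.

With seepage parallel to the slope and the water table at the surface, the effective normal stress on the slip plane uses the buoyant unit weight γ' = γ_sat − γ_w while the driving shear stress uses γ_sat:
FS = [c' + γ' z cos²β tanφ'] / [γ_sat z sinβ cosβ]
γ' = 18.8 − 9.81 = 8.99 kN/m³
Numerator = 7.0 + 8.99·4.4·cos²16.9°·tan35.8° = 7.0 + 8.99·4.4·0.9155·0.7212 = 33.118 kPa
Denominator = 18.8·4.4·sin16.9°·cos16.9° = 18.8·4.4·0.2907·0.9568 = 23.008 kPa
FS = 33.118 / 23.008 = 1.439

FS = 1.44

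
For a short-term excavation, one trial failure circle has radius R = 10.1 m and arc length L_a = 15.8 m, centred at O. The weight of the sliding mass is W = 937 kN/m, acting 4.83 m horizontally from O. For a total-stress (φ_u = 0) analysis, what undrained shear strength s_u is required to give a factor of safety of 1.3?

FS = s_u·L_a·R / (W·d), so s_u = FS·W·d / (L_a·R).
s_u = 1.3·937·4.83 / (15.80·10.1) = 5883.4 / 159.58 = 36.87 kPa

s_u = 36.9 kPa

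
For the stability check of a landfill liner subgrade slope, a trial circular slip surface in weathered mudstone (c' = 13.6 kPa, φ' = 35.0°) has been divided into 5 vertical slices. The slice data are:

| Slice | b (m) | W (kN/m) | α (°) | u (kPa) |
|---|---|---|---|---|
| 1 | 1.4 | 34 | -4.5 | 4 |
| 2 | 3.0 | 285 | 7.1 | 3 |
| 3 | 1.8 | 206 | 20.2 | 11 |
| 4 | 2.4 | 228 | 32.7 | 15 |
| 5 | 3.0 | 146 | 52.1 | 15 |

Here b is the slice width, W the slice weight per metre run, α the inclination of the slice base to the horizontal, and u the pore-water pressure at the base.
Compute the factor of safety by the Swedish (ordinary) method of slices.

Ordinary method of slices: FS = Σ[c'·Δl_i + (W_i cosα_i − u_i·Δl_i)·tanφ'] / Σ W_i sinα_i, with Δl_i = b_i / cosα_i.
Slice 1: Δl = 1.4/cos(-4.5°) = 1.404 m; N'_1 = 34·cos(-4.5°) − 4·1.404 = 28.3; c'Δl = 19.10; W sinα = -2.7
Slice 2: Δl = 3.0/cos7.1° = 3.023 m; N'_2 = 285·cos7.1° − 3·3.023 = 273.7; c'Δl = 41.12; W sinα = 35.2
Slice 3: Δl = 1.8/cos20.2° = 1.918 m; N'_3 = 206·cos20.2° − 11·1.918 = 172.2; c'Δl = 26.08; W sinα = 71.1
Slice 4: Δl = 2.4/cos32.7° = 2.852 m; N'_4 = 228·cos32.7° − 15·2.852 = 149.1; c'Δl = 38.79; W sinα = 123.2
Slice 5: Δl = 3.0/cos52.1° = 4.884 m; N'_5 = 146·cos52.1° − 15·4.884 = 16.4; c'Δl = 66.42; W sinα = 115.2
Σc'Δl = 191.5 kN/m; ΣN' = 639.8 kN/m; ΣW sinα = 342.1 kN/m
Resisting = 191.5 + 639.8·tan35.0° = 191.5 + 448.0 = 639.5 kN/m
FS = 639.5 / 342.1 = 1.869

FS = 1.87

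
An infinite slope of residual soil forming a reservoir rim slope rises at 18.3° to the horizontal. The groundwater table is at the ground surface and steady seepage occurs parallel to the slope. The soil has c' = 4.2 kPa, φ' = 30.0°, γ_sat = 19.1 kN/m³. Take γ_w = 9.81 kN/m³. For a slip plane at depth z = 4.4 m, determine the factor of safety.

With seepage parallel to the slope and the water table at the surface, the effective normal stress on the slip plane uses the buoyant unit weight γ' = γ_sat − γ_w while the driving shear stress uses γ_sat:
FS = [c' + γ' z cos²β tanφ'] / [γ_sat z sinβ cosβ]
γ' = 19.1 − 9.81 = 9.29 kN/m³
Numerator = 4.2 + 9.29·4.4·cos²18.3°·tan30.0° = 4.2 + 9.29·4.4·0.9014·0.5774 = 25.473 kPa
Denominator = 19.1·4.4·sin18.3°·cos18.3° = 19.1·4.4·0.3140·0.9494 = 25.053 kPa
FS = 25.473 / 25.053 = 1.017

FS = 1.02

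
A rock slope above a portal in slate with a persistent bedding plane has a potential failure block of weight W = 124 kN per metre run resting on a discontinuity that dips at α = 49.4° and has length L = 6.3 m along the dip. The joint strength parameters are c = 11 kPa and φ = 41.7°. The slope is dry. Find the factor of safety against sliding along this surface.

Resolving the block weight along and normal to the plane and applying the Mohr–Coulomb strength on the joint:
N' = W cosα = 124·cos49.4° = 80.7 kN/m
Driving force T = W sinα = 124·sin49.4° = 94.1 kN/m
Resisting force R = c·L + N'·tanφ = 11·6.3 + 80.7·tan41.7° = 69.3 + 71.9 = 141.2 kN/m
FS = R / T = 141.2 / 94.1 = 1.500

FS = 1.50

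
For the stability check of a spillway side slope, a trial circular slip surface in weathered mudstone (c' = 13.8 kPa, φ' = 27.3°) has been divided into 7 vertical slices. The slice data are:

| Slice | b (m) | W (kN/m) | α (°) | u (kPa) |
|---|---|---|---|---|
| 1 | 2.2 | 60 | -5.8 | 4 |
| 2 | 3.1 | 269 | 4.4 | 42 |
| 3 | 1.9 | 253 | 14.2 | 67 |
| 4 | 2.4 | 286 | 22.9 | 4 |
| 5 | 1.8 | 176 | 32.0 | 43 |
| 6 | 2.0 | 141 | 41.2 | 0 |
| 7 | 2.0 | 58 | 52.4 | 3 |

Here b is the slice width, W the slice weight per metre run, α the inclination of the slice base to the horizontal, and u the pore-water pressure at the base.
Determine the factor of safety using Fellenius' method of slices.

Ordinary method of slices: FS = Σ[c'·Δl_i + (W_i cosα_i − u_i·Δl_i)·tanφ'] / Σ W_i sinα_i, with Δl_i = b_i / cosα_i.
Slice 1: Δl = 2.2/cos(-5.8°) = 2.211 m; N'_1 = 60·cos(-5.8°) − 4·2.211 = 50.8; c'Δl = 30.52; W sinα = -6.1
Slice 2: Δl = 3.1/cos4.4° = 3.109 m; N'_2 = 269·cos4.4° − 42·3.109 = 137.6; c'Δl = 42.91; W sinα = 20.6
Slice 3: Δl = 1.9/cos14.2° = 1.960 m; N'_3 = 253·cos14.2° − 67·1.960 = 114.0; c'Δl = 27.05; W sinα = 62.1
Slice 4: Δl = 2.4/cos22.9° = 2.605 m; N'_4 = 286·cos22.9° − 4·2.605 = 253.0; c'Δl = 35.95; W sinα = 111.3
Slice 5: Δl = 1.8/cos32.0° = 2.123 m; N'_5 = 176·cos32.0° − 43·2.123 = 58.0; c'Δl = 29.29; W sinα = 93.3
Slice 6: Δl = 2.0/cos41.2° = 2.658 m; N'_6 = 141·cos41.2° − 0·2.658 = 106.1; c'Δl = 36.68; W sinα = 92.9
Slice 7: Δl = 2.0/cos52.4° = 3.278 m; N'_7 = 58·cos52.4° − 3·3.278 = 25.6; c'Δl = 45.24; W sinα = 46.0
Σc'Δl = 247.6 kN/m; ΣN' = 745.1 kN/m; ΣW sinα = 420.0 kN/m
Resisting = 247.6 + 745.1·tan27.3° = 247.6 + 384.6 = 632.2 kN/m
FS = 632.2 / 420.0 = 1.505

FS = 1.51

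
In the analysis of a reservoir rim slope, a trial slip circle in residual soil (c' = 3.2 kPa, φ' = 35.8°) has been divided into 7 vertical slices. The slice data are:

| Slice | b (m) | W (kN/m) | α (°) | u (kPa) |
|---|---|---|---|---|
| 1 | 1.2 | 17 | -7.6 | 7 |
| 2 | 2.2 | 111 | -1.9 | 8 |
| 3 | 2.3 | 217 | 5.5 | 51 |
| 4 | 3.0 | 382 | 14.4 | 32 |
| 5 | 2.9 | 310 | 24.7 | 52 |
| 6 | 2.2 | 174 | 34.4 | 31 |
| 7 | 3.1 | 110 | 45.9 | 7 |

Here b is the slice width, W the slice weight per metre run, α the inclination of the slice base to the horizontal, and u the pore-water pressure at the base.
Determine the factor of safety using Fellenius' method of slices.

Ordinary method of slices: FS = Σ[c'·Δl_i + (W_i cosα_i − u_i·Δl_i)·tanφ'] / Σ W_i sinα_i, with Δl_i = b_i / cosα_i.
Slice 1: Δl = 1.2/cos(-7.6°) = 1.211 m; N'_1 = 17·cos(-7.6°) − 7·1.211 = 8.4; c'Δl = 3.87; W sinα = -2.2
Slice 2: Δl = 2.2/cos(-1.9°) = 2.201 m; N'_2 = 111·cos(-1.9°) − 8·2.201 = 93.3; c'Δl = 7.04; W sinα = -3.7
Slice 3: Δl = 2.3/cos5.5° = 2.311 m; N'_3 = 217·cos5.5° − 51·2.311 = 98.2; c'Δl = 7.39; W sinα = 20.8
Slice 4: Δl = 3.0/cos14.4° = 3.097 m; N'_4 = 382·cos14.4° − 32·3.097 = 270.9; c'Δl = 9.91; W sinα = 95.0
Slice 5: Δl = 2.9/cos24.7° = 3.192 m; N'_5 = 310·cos24.7° − 52·3.192 = 115.7; c'Δl = 10.21; W sinα = 129.5
Slice 6: Δl = 2.2/cos34.4° = 2.666 m; N'_6 = 174·cos34.4° − 31·2.666 = 60.9; c'Δl = 8.53; W sinα = 98.3
Slice 7: Δl = 3.1/cos45.9° = 4.455 m; N'_7 = 110·cos45.9° − 7·4.455 = 45.4; c'Δl = 14.25; W sinα = 79.0
Σc'Δl = 61.2 kN/m; ΣN' = 692.7 kN/m; ΣW sinα = 416.7 kN/m
Resisting = 61.2 + 692.7·tan35.8° = 61.2 + 499.6 = 560.8 kN/m
FS = 560.8 / 416.7 = 1.346

FS = 1.35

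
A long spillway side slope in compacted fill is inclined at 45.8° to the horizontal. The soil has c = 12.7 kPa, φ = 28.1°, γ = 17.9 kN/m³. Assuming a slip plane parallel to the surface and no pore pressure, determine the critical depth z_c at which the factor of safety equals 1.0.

z_c = 2.95 m

Setting FS = 1.00 in FS = [c + γz cos²β tanφ] / [γz sinβ cosβ] and solving for z:
z = c / [γ cosβ (FS·sinβ − cosβ·tanφ)]
  = 12.7 / [17.9·cos45.8°·(1.00·sin45.8° − cos45.8°·tan28.1°)]
  = 12.7 / [17.9·0.6972·(1.00·0.7169 − 0.6972·0.5340)]
  = 12.7 / 4.3011 = 2.953 m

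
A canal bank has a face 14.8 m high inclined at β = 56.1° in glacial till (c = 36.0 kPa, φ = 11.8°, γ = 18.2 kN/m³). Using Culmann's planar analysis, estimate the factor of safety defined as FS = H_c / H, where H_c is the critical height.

H_c = (4c/γ) · sinβ cosφ / [1 − cos(β − φ)]
    = (4·36.0/18.2) · sin56.1°·cos11.8° / [1 − cos44.3°]
    = 7.912 · 0.8125 / 0.2843 = 22.61 m
FS = H_c / H = 22.61 / 14.8 = 1.528

FS = 1.53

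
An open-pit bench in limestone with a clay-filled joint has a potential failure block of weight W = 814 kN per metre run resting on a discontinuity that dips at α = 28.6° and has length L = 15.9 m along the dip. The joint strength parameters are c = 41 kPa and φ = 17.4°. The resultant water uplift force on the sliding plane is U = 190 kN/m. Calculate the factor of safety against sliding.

Resolving the block weight along and normal to the plane and applying the Mohr–Coulomb strength on the joint:
N' = W cosα − U = 814·cos28.6° − 190 = 524.7 kN/m
Driving force T = W sinα = 814·sin28.6° = 389.7 kN/m
Resisting force R = c·L + N'·tanφ = 41·15.9 + 524.7·tan17.4° = 651.9 + 164.4 = 816.3 kN/m
FS = R / T = 816.3 / 389.7 = 2.095

FS = 2.09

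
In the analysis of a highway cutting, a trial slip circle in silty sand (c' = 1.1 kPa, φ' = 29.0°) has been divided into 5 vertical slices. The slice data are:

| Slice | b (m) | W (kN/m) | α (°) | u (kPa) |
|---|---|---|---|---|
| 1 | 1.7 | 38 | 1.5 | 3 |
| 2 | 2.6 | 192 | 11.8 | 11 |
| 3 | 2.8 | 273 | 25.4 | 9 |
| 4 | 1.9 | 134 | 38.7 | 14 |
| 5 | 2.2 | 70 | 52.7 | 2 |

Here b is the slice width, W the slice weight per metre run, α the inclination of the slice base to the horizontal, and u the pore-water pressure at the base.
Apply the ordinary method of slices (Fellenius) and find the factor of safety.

Ordinary method of slices: FS = Σ[c'·Δl_i + (W_i cosα_i − u_i·Δl_i)·tanφ'] / Σ W_i sinα_i, with Δl_i = b_i / cosα_i.
Slice 1: Δl = 1.7/cos1.5° = 1.701 m; N'_1 = 38·cos1.5° − 3·1.701 = 32.9; c'Δl = 1.87; W sinα = 1.0
Slice 2: Δl = 2.6/cos11.8° = 2.656 m; N'_2 = 192·cos11.8° − 11·2.656 = 158.7; c'Δl = 2.92; W sinα = 39.3
Slice 3: Δl = 2.8/cos25.4° = 3.100 m; N'_3 = 273·cos25.4° − 9·3.100 = 218.7; c'Δl = 3.41; W sinα = 117.1
Slice 4: Δl = 1.9/cos38.7° = 2.435 m; N'_4 = 134·cos38.7° − 14·2.435 = 70.5; c'Δl = 2.68; W sinα = 83.8
Slice 5: Δl = 2.2/cos52.7° = 3.630 m; N'_5 = 70·cos52.7° − 2·3.630 = 35.2; c'Δl = 3.99; W sinα = 55.7
Σc'Δl = 14.9 kN/m; ΣN' = 516.0 kN/m; ΣW sinα = 296.8 kN/m
Resisting = 14.9 + 516.0·tan29.0° = 14.9 + 286.0 = 300.9 kN/m
FS = 300.9 / 296.8 = 1.014

FS = 1.01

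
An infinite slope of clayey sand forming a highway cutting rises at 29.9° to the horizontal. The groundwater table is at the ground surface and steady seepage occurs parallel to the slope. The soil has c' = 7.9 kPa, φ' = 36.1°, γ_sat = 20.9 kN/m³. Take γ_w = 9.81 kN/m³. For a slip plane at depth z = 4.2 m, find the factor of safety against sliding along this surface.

With seepage parallel to the slope and the water table at the surface, the effective normal stress on the slip plane uses the buoyant unit weight γ' = γ_sat − γ_w while the driving shear stress uses γ_sat:
FS = [c' + γ' z cos²β tanφ'] / [γ_sat z sinβ cosβ]
γ' = 20.9 − 9.81 = 11.09 kN/m³
Numerator = 7.9 + 11.09·4.2·cos²29.9°·tan36.1° = 7.9 + 11.09·4.2·0.7515·0.7292 = 33.425 kPa
Denominator = 20.9·4.2·sin29.9°·cos29.9° = 20.9·4.2·0.4985·0.8669 = 37.933 kPa
FS = 33.425 / 37.933 = 0.881

FS = 0.88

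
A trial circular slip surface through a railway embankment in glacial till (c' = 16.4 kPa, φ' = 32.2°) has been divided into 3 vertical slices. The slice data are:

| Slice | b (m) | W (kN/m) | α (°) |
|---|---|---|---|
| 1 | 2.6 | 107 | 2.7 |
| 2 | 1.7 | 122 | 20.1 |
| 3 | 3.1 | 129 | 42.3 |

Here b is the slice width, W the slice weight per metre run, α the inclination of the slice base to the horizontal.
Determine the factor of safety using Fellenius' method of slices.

Ordinary method of slices: FS = Σ[c'·Δl_i + (W_i cosα_i)·tanφ'] / Σ W_i sinα_i, with Δl_i = b_i / cosα_i.
Slice 1: Δl = 2.6/cos2.7° = 2.603 m; N'_1 = 107·cos2.7° = 106.9; c'Δl = 42.69; W sinα = 5.0
Slice 2: Δl = 1.7/cos20.1° = 1.810 m; N'_2 = 122·cos20.1° = 114.6; c'Δl = 29.69; W sinα = 41.9
Slice 3: Δl = 3.1/cos42.3° = 4.191 m; N'_3 = 129·cos42.3° = 95.4; c'Δl = 68.74; W sinα = 86.8
Σc'Δl = 141.1 kN/m; ΣN' = 316.9 kN/m; ΣW sinα = 133.8 kN/m
Resisting = 141.1 + 316.9·tan32.2° = 141.1 + 199.5 = 340.7 kN/m
FS = 340.7 / 133.8 = 2.546

FS = 2.55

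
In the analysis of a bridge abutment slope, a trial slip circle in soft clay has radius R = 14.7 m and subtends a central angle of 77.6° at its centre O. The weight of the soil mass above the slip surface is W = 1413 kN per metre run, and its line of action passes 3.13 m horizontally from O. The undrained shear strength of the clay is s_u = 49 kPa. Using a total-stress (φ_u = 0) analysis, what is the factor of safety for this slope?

FS = 3.24

Taking moments about the centre O, the resisting moment is provided by the undrained shear strength acting along the arc:
Arc length L_a = R·θ = 14.7·(77.6°·π/180) = 14.7·1.3544 = 19.91 m
M_R = s_u·L_a·R = 49·19.91·14.7 = 14340.7 kN·m/m
M_D = W·d = 1413·3.13 = 4422.7 kN·m/m
FS = M_R / M_D = 14340.7 / 4422.7 = 3.243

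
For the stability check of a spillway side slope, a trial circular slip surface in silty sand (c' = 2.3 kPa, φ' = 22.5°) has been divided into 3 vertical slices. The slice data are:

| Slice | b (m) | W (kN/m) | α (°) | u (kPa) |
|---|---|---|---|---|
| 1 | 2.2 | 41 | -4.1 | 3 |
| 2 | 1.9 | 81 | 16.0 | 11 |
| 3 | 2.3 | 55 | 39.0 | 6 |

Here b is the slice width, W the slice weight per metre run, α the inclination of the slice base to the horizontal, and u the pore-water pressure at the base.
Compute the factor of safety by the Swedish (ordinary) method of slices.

FS = 1.19

Ordinary method of slices: FS = Σ[c'·Δl_i + (W_i cosα_i − u_i·Δl_i)·tanφ'] / Σ W_i sinα_i, with Δl_i = b_i / cosα_i.
Slice 1: Δl = 2.2/cos(-4.1°) = 2.206 m; N'_1 = 41·cos(-4.1°) − 3·2.206 = 34.3; c'Δl = 5.07; W sinα = -2.9
Slice 2: Δl = 1.9/cos16.0° = 1.977 m; N'_2 = 81·cos16.0° − 11·1.977 = 56.1; c'Δl = 4.55; W sinα = 22.3
Slice 3: Δl = 2.3/cos39.0° = 2.960 m; N'_3 = 55·cos39.0° − 6·2.960 = 25.0; c'Δl = 6.81; W sinα = 34.6
Σc'Δl = 16.4 kN/m; ΣN' = 115.4 kN/m; ΣW sinα = 54.0 kN/m
Resisting = 16.4 + 115.4·tan22.5° = 16.4 + 47.8 = 64.2 kN/m
FS = 64.2 / 54.0 = 1.189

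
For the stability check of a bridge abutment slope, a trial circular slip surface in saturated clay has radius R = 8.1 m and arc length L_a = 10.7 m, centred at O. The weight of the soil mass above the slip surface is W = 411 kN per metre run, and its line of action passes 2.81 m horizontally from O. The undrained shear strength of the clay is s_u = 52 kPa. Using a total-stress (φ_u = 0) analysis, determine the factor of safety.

Taking moments about the centre O, the resisting moment is provided by the undrained shear strength acting along the arc:
M_R = s_u·L_a·R = 52·10.70·8.1 = 4506.8 kN·m/m
M_D = W·d = 411·2.81 = 1154.9 kN·m/m
FS = M_R / M_D = 4506.8 / 1154.9 = 3.902

FS = 3.90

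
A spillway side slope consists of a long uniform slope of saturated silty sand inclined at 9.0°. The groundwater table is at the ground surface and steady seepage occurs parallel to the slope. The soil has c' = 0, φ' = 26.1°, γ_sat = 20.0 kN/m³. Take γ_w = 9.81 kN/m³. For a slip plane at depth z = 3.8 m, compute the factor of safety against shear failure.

With seepage parallel to the slope and the water table at the surface, the effective normal stress on the slip plane uses the buoyant unit weight γ' = γ_sat − γ_w while the driving shear stress uses γ_sat:
FS = [c' + γ' z cos²β tanφ'] / [γ_sat z sinβ cosβ]
(For c' = 0 this reduces to FS = (γ'/γ_sat)·tanφ'/tanβ.)
γ' = 20.0 − 9.81 = 10.19 kN/m³
Numerator = 0.0 + 10.19·3.8·cos²9.0°·tan26.1° = 0.0 + 10.19·3.8·0.9755·0.4899 = 18.505 kPa
Denominator = 20.0·3.8·sin9.0°·cos9.0° = 20.0·3.8·0.1564·0.9877 = 11.743 kPa
FS = 18.505 / 11.743 = 1.576

FS = 1.58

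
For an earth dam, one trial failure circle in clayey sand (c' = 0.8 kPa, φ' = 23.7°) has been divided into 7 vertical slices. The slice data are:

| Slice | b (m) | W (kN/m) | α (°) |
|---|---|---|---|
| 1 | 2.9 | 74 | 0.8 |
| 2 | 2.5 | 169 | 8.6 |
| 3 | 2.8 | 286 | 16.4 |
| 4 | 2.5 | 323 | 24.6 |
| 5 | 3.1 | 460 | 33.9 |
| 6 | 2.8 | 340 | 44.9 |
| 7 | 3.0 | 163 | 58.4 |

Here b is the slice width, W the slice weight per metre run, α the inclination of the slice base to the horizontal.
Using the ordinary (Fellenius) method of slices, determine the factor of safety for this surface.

Ordinary method of slices: FS = Σ[c'·Δl_i + (W_i cosα_i)·tanφ'] / Σ W_i sinα_i, with Δl_i = b_i / cosα_i.
Slice 1: Δl = 2.9/cos0.8° = 2.900 m; N'_1 = 74·cos0.8° = 74.0; c'Δl = 2.32; W sinα = 1.0
Slice 2: Δl = 2.5/cos8.6° = 2.528 m; N'_2 = 169·cos8.6° = 167.1; c'Δl = 2.02; W sinα = 25.3
Slice 3: Δl = 2.8/cos16.4° = 2.919 m; N'_3 = 286·cos16.4° = 274.4; c'Δl = 2.34; W sinα = 80.7
Slice 4: Δl = 2.5/cos24.6° = 2.750 m; N'_4 = 323·cos24.6° = 293.7; c'Δl = 2.20; W sinα = 134.5
Slice 5: Δl = 3.1/cos33.9° = 3.735 m; N'_5 = 460·cos33.9° = 381.8; c'Δl = 2.99; W sinα = 256.6
Slice 6: Δl = 2.8/cos44.9° = 3.953 m; N'_6 = 340·cos44.9° = 240.8; c'Δl = 3.16; W sinα = 240.0
Slice 7: Δl = 3.0/cos58.4° = 5.725 m; N'_7 = 163·cos58.4° = 85.4; c'Δl = 4.58; W sinα = 138.8
Σc'Δl = 19.6 kN/m; ΣN' = 1517.2 kN/m; ΣW sinα = 876.9 kN/m
Resisting = 19.6 + 1517.2·tan23.7° = 19.6 + 666.0 = 685.6 kN/m
FS = 685.6 / 876.9 = 0.782

FS = 0.78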